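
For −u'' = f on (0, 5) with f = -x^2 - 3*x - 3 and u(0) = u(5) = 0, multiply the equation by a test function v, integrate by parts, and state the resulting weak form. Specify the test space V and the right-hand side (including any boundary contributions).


V = H^1_0(0, 5) (so v(0) = v(5) = 0); weak form: ∫_0^5 u'v' dx = ∫_0^5 (-x^2 - 3*x - 3) v dx for all v ∈ V.

Multiply both sides by a test function v and integrate from 0 to 5:
  ∫_0^5 −u''(x) v(x) dx = ∫_0^5 f(x) v(x) dx.
Integrate the LHS by parts once:
  ∫_0^5 −u'' v dx = −[u'(x) v(x)]_0^5 + ∫_0^5 u'(x) v'(x) dx.
Thus ∫_0^5 u'(x) v'(x) dx = ∫_0^5 f(x) v(x) dx + [u'(x) v(x)]_0^5.
Choose V so that boundary terms are either known or forced to vanish.
u is Dirichlet: u(0) = u(5) = 0. Let V = H^1_0(0, 5); then v(0) = v(5) = 0, and [u' v]_0^5 = 0.
Weak formulation: find u (satisfying any essential BC) such that ∫_0^5 u'(x) v'(x) dx = ∫_0^5 f v dx for all v ∈ V.
Substituting f(x) = -x^2 - 3*x - 3, the right-hand side is ∫_0^5 (-x^2 - 3*x - 3) v dx.


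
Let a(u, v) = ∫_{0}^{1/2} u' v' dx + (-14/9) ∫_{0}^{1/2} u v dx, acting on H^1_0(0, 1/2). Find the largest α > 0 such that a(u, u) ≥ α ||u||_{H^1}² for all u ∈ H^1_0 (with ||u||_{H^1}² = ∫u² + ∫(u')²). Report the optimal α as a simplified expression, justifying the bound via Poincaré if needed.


α = 2*(-7 + 18*π^2)/(9*(1 + 4*π^2))

Coercivity of a(·,·) on H^1_0(0, 1/2) means a(u, u) ≥ α ||u||_{H^1}² for every u ∈ H^1_0.
The interval has length L = 1/2, and Poincaré/coercivity depend only on L. Here a(u, u) = ∫(u')² + (-14/9)·∫u².
Here c = -14/9 < 0 with |c| < (π/L)² = 4*π^2, so coercivity still holds. The condition a(u,u) ≥ α||u||_{H^1}² reads (1−α)∫(u')² ≥ (α−c)∫u². Any admissible α is ≤ 1 (rapidly oscillating u have ∫u²/∫(u')² → 0), and α = 1 would force 0 ≥ (1−c)∫u², impossible since c < 1; so 1−α > 0. By the sharp Poincaré inequality on H^1_0 of an interval of length L, ∫(u')² ≥ (π/L)²∫u² with equality for the first sine mode sin(π(x−x₀)/L) (x₀ the left endpoint), so the inequality holds for all u iff (1−α)(π/L)² ≥ α − c, i.e. α ≤ ((π/L)² + c)/((π/L)² + 1) = (1 + c(L/π)²)/(1 + (L/π)²). (Direct route, valid since c ≤ 0: Poincaré gives c∫u² ≥ c(L/π)²∫(u')², so a(u,u) ≥ (1 + c(L/π)²)∫(u')², while ||u||_{H^1}² ≤ (1 + (L/π)²)∫(u')²; dividing yields the same α.) With (π/L)² = 4*π^2 and c = -14/9, the largest admissible constant is α = ((π/L)² + c)/((π/L)² + 1).
Simplifying, α = 2*(-7 + 18*π^2)/(9*(1 + 4*π^2)).


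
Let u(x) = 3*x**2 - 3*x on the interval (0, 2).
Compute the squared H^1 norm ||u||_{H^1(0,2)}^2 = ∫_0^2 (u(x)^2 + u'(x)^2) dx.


||u||_{H^1}^2 = 258/5

The H^1 norm (squared) on an interval (0, L) is
  ||u||_{H^1}^2 = ∫_0^L u(x)^2 dx + ∫_0^L u'(x)^2 dx.
Compute u'(x) = 6*x - 3.
Then u(x)^2 = 9*x**4 - 18*x**3 + 9*x**2 and u'(x)^2 = 36*x**2 - 36*x + 9.
Integrate each monomial from 0 to 2 using ∫_0^2 c·x^n dx = c·2^(n+1)/(n+1):
  ∫_0^2 u(x)^2 dx = ∫_0^2 (9*x^4 - 18*x^3 + 9*x^2) dx. Term by term:
    ∫_0^2 9*x^4 dx = 288/5;  ∫_0^2 -18*x^3 dx = -72;  ∫_0^2 9*x^2 dx = 24.
  Sum: 288/5 − 72 + 24 = 48/5.
  ∫_0^2 u'(x)^2 dx = ∫_0^2 (36*x^2 - 36*x + 9) dx. Term by term:
    ∫_0^2 36*x^2 dx = 96;  ∫_0^2 -36*x dx = -72;  ∫_0^2 9 dx = 18.
  Sum: 96 − 72 + 18 = 42.
Adding: ||u||_{H^1}^2 = 48/5 + 42 = 258/5.


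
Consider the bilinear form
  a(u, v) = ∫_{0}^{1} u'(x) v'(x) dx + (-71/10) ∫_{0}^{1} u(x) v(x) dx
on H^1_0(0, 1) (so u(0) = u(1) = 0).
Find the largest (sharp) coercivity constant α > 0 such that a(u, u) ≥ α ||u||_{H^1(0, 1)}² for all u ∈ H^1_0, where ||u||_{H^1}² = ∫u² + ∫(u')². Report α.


α = (-71/10 + π^2)/(1 + π^2)

Coercivity of a(·,·) on H^1_0(0, 1) means a(u, u) ≥ α ||u||_{H^1}² for every u ∈ H^1_0.
The interval has length L = 1, and Poincaré/coercivity depend only on L. Here a(u, u) = ∫(u')² + (-71/10)·∫u².
Here c = -71/10 < 0 with |c| < (π/L)² = π^2, so coercivity still holds. The condition a(u,u) ≥ α||u||_{H^1}² reads (1−α)∫(u')² ≥ (α−c)∫u². Any admissible α is ≤ 1 (rapidly oscillating u have ∫u²/∫(u')² → 0), and α = 1 would force 0 ≥ (1−c)∫u², impossible since c < 1; so 1−α > 0. By the sharp Poincaré inequality on H^1_0 of an interval of length L, ∫(u')² ≥ (π/L)²∫u² with equality for the first sine mode sin(π(x−x₀)/L) (x₀ the left endpoint), so the inequality holds for all u iff (1−α)(π/L)² ≥ α − c, i.e. α ≤ ((π/L)² + c)/((π/L)² + 1) = (1 + c(L/π)²)/(1 + (L/π)²). (Direct route, valid since c ≤ 0: Poincaré gives c∫u² ≥ c(L/π)²∫(u')², so a(u,u) ≥ (1 + c(L/π)²)∫(u')², while ||u||_{H^1}² ≤ (1 + (L/π)²)∫(u')²; dividing yields the same α.) With (π/L)² = π^2 and c = -71/10, the largest admissible constant is α = ((π/L)² + c)/((π/L)² + 1).
Simplifying, α = (-71/10 + π^2)/(1 + π^2).


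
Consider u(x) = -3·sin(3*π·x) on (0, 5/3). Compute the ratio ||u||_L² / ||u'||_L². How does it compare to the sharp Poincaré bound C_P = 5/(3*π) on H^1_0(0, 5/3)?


||u||_L² / ||u'||_L² = 1/(3*π) < C_P = 5/(3*π).

u(x) = -3·sin(3*π·x), so u'(x) = -9*π*cos(3*π*x).
Writing u(x) = A·sin(kπx/L) with A = -3 and k = 5, use ∫_0^L sin²(kπx/L) dx = L/2 and ∫_0^L cos²(kπx/L) dx = L/2.
u² = 9·sin²(3*π·x) and (u')² = 81*π^2·cos²(3*π·x), and each of sin², cos² integrates to L/2 = 5/6 over (0, 5/3).
∫_0^5/3 u² dx = 15/2, so ||u||_L² = sqrt(30)/2.
∫_0^5/3 (u')² dx = 135*π^2/2, so ||u'||_L² = 3*sqrt(30)*π/2.
Ratio ||u||_L² / ||u'||_L² = 1/(3*π).
Sharp Poincaré constant on H^1_0(0, 5/3) is C_P = L/π = 5/(3*π), achieved by sin(3*π/5·x).
This is the k = 5 harmonic; the ratio L/(kπ) is strictly less than C_P = L/π, consistent with the sharp inequality ||u||_L² ≤ C_P ||u'||_L².


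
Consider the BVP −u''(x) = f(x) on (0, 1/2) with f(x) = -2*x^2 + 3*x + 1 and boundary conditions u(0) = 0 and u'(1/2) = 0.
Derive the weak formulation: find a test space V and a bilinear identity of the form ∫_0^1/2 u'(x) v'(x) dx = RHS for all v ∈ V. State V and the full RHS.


V = {v ∈ H^1(0, 1/2) : v(0) = 0} (test functions vanish at x = 0 where u is specified); weak form: ∫_0^1/2 u'v' dx = ∫_0^1/2 (-2*x^2 + 3*x + 1) v dx for all v ∈ V.

Multiply both sides by a test function v and integrate from 0 to 1/2:
  ∫_0^1/2 −u''(x) v(x) dx = ∫_0^1/2 f(x) v(x) dx.
Integrate the LHS by parts once:
  ∫_0^1/2 −u'' v dx = −[u'(x) v(x)]_0^1/2 + ∫_0^1/2 u'(x) v'(x) dx.
Thus ∫_0^1/2 u'(x) v'(x) dx = ∫_0^1/2 f(x) v(x) dx + [u'(x) v(x)]_0^1/2.
Choose V so that boundary terms are either known or forced to vanish.
Mixed BC: u(0) = 0 (Dirichlet) and u'(1/2) = 0 (Neumann). Define V = {v ∈ H^1(0, 1/2) : v(0) = 0}. Then [u' v]_0^1/2 = u'(1/2)·v(1/2) − u'(0)·0 = 0.
Weak formulation: find u (satisfying any essential BC) such that ∫_0^1/2 u'(x) v'(x) dx = ∫_0^1/2 f v dx for all v ∈ V (Dirichlet at 0 absorbed into V; the Neumann datum at x = 1/2 is zero, so no boundary term remains).
Substituting f(x) = -2*x^2 + 3*x + 1, the right-hand side is ∫_0^1/2 (-2*x^2 + 3*x + 1) v dx.


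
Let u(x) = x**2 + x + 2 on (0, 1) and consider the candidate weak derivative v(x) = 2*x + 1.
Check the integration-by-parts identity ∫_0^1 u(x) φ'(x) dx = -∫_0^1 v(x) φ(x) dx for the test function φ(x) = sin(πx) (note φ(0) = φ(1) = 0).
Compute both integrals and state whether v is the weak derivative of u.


LHS = -4/π, RHS = -4/π. Yes, v = u' weakly.

u(x) = x**2 + x + 2, classical derivative u'(x) = 2*x + 1.
φ(x) = sin(πx), so φ'(x) = π*cos(π*x).
Note φ(0) = φ(1) = 0, so the boundary term u·φ vanishes.
LHS = ∫_0^1 u(x) φ'(x) dx = ∫_0^1 (π*x^2*cos(π*x) + π*x*cos(π*x) + 2*π*cos(π*x)) dx. Term by term:
  ∫_0^1 2*π*cos(π*x) dx = 0;  ∫_0^1 π*x*cos(π*x) dx = -2/π;  ∫_0^1 π*x^2*cos(π*x) dx = -2/π.
Sum: 0 − 2/π − 2/π = -4/π.
So LHS = -4/π.
∫_0^1 v(x) φ(x) dx = ∫_0^1 (2*x*sin(π*x) + sin(π*x)) dx. Term by term:
  ∫_0^1 2*x*sin(π*x) dx = 2/π;  ∫_0^1 sin(π*x) dx = 2/π.
Sum: 2/π + 2/π = 4/π.
So RHS = -∫_0^1 v(x) φ(x) dx = -4/π.
LHS = RHS, so the identity holds for this test φ.
Moreover u is smooth here and v(x) = u'(x) = 2*x + 1 pointwise, so the identity holds for every test function. Hence v is the weak derivative of u.


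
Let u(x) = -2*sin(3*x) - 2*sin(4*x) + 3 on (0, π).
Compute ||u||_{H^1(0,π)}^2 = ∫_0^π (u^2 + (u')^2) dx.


||u||_{H^1(0,π)}^2 = -8 + 63*π

u'(x) = -6*cos(3*x) - 8*cos(4*x).
Expand u² and (u')² and integrate term by term on (0, π), using: for integers n ≥ 1, ∫_0^π sin²(nx) dx = ∫_0^π cos²(nx) dx = π/2; for n ≠ n', ∫_0^π sin(nx)sin(n'x) dx = ∫_0^π cos(nx)cos(n'x) dx = 0; and by product-to-sum, ∫_0^π sin(nx)cos(n'x) dx = ½∫_0^π [sin((n+n')x) + sin((n−n')x)] dx, which is 0 when n+n' is even and 2n/(n²−n'²) when n+n' is odd (it need not vanish on (0, π)). For the constant mode: ∫_0^π 1 dx = π, ∫_0^π cos(nx) dx = 0, ∫_0^π sin(nx) dx = (1−(−1)^n)/n.
  u² squared terms: (3)²·∫1 dx = 9·π = 9*π;  (-2)²·∫sin(3x)² dx = 4·π/2 = 2*π;  (-2)²·∫sin(4x)² dx = 4·π/2 = 2*π.
  u² cross terms: 2·(3)·(-2)·∫1·sin(3x) dx = -12·(2/3) = -8;  2·(3)·(-2)·∫1·sin(4x) dx = -12·(0) = 0;  2·(-2)·(-2)·∫sin(3x)·sin(4x) dx = 8·(0) = 0.
  So ∫_0^π u² dx = 9*π + 2*π + 2*π − 8 + 0 + 0 = -8 + 13*π.
  (u')² squared terms: (-8)²·∫cos(4x)² dx = 64·π/2 = 32*π;  (-6)²·∫cos(3x)² dx = 36·π/2 = 18*π.
  (u')² cross terms: 2·(-8)·(-6)·∫cos(4x)·cos(3x) dx = 96·(0) = 0.
  So ∫_0^π (u')² dx = 32*π + 18*π + 0 = 50*π.
||u||_{H^1}^2 = (-8 + 13*π) + (50*π) = -8 + 63*π.


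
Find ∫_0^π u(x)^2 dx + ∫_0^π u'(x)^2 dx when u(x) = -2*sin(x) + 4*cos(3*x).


||u||_{H^1(0,π)}^2 = 84*π

u'(x) = -12*sin(3*x) - 2*cos(x).
Expand u² and (u')² and integrate term by term on (0, π), using: for integers n ≥ 1, ∫_0^π sin²(nx) dx = ∫_0^π cos²(nx) dx = π/2; for n ≠ n', ∫_0^π sin(nx)sin(n'x) dx = ∫_0^π cos(nx)cos(n'x) dx = 0; and by product-to-sum, ∫_0^π sin(nx)cos(n'x) dx = ½∫_0^π [sin((n+n')x) + sin((n−n')x)] dx, which is 0 when n+n' is even and 2n/(n²−n'²) when n+n' is odd (it need not vanish on (0, π)).
  u² squared terms: (-2)²·∫sin(x)² dx = 4·π/2 = 2*π;  (4)²·∫cos(3x)² dx = 16·π/2 = 8*π.
  u² cross terms: 2·(-2)·(4)·∫sin(x)·cos(3x) dx = -16·(0) = 0.
  So ∫_0^π u² dx = 2*π + 8*π + 0 = 10*π.
  (u')² squared terms: (-12)²·∫sin(3x)² dx = 144·π/2 = 72*π;  (-2)²·∫cos(x)² dx = 4·π/2 = 2*π.
  (u')² cross terms: 2·(-12)·(-2)·∫sin(3x)·cos(x) dx = 48·(0) = 0.
  So ∫_0^π (u')² dx = 72*π + 2*π + 0 = 74*π.
||u||_{H^1}^2 = (10*π) + (74*π) = 84*π.


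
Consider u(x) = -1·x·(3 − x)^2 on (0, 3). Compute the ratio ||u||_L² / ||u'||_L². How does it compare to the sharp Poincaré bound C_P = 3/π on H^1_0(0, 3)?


||u||_L² / ||u'||_L² = 3*sqrt(14)/14 < C_P = 3/π.

u(x) = -1·x·(3 − x)^2, so u'(x) = 3*(1 - x)*(x - 3).
u(x) = -1·x·(3 − x)^2 vanishes at x = 0 and x = 3, so u ∈ H^1_0(0, 3). Differentiate via the product rule and integrate the resulting polynomials term by term.
  ∫_0^3 u² dx = ∫_0^3 (x^6 - 12*x^5 + 54*x^4 - 108*x^3 + 81*x^2) dx. Term by term:
    ∫_0^3 x^6 dx = 2187/7;  ∫_0^3 -12*x^5 dx = -1458;  ∫_0^3 54*x^4 dx = 13122/5;
    ∫_0^3 -108*x^3 dx = -2187;  ∫_0^3 81*x^2 dx = 729.
  Sum: 2187/7 − 1458 + 13122/5 − 2187 + 729 = 729/35.
  ∫_0^3 (u')² dx = ∫_0^3 (9*x^4 - 72*x^3 + 198*x^2 - 216*x + 81) dx. Term by term:
    ∫_0^3 9*x^4 dx = 2187/5;  ∫_0^3 -72*x^3 dx = -1458;  ∫_0^3 198*x^2 dx = 1782;
    ∫_0^3 -216*x dx = -972;  ∫_0^3 81 dx = 243.
  Sum: 2187/5 − 1458 + 1782 − 972 + 243 = 162/5.
∫_0^3 u² dx = 729/35, so ||u||_L² = 27*sqrt(35)/35.
∫_0^3 (u')² dx = 162/5, so ||u'||_L² = 9*sqrt(10)/5.
Ratio ||u||_L² / ||u'||_L² = 3*sqrt(14)/14.
Sharp Poincaré constant on H^1_0(0, 3) is C_P = L/π = 3/π, achieved by sin(π/3·x).
A polynomial bump cannot attain the sharp Poincaré constant (only the first sine eigenfunction does), so the ratio is strictly less than C_P, consistent with ||u||_L² ≤ C_P ||u'||_L².


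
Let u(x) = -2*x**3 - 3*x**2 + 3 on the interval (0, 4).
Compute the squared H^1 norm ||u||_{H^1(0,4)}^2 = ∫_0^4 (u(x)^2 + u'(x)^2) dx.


||u||_{H^1}^2 = 217212/7

The H^1 norm (squared) on an interval (0, L) is
  ||u||_{H^1}^2 = ∫_0^L u(x)^2 dx + ∫_0^L u'(x)^2 dx.
Compute u'(x) = -6*x**2 - 6*x.
Then u(x)^2 = 4*x**6 + 12*x**5 + 9*x**4 - 12*x**3 - 18*x**2 + 9 and u'(x)^2 = 36*x**4 + 72*x**3 + 36*x**2.
Integrate each monomial from 0 to 4 using ∫_0^4 c·x^n dx = c·4^(n+1)/(n+1):
  ∫_0^4 u(x)^2 dx = ∫_0^4 (4*x^6 + 12*x^5 + 9*x^4 - 12*x^3 - 18*x^2 + 9) dx. Term by term:
    ∫_0^4 4*x^6 dx = 65536/7;  ∫_0^4 12*x^5 dx = 8192;  ∫_0^4 9*x^4 dx = 9216/5;
    ∫_0^4 -12*x^3 dx = -768;  ∫_0^4 -18*x^2 dx = -384;  ∫_0^4 9 dx = 36.
  Sum: 65536/7 + 8192 + 9216/5 − 768 − 384 + 36 = 639852/35.
  ∫_0^4 u'(x)^2 dx = ∫_0^4 (36*x^4 + 72*x^3 + 36*x^2) dx. Term by term:
    ∫_0^4 36*x^4 dx = 36864/5;  ∫_0^4 72*x^3 dx = 4608;  ∫_0^4 36*x^2 dx = 768.
  Sum: 36864/5 + 4608 + 768 = 63744/5.
Adding: ||u||_{H^1}^2 = 639852/35 + 63744/5 = 217212/7.


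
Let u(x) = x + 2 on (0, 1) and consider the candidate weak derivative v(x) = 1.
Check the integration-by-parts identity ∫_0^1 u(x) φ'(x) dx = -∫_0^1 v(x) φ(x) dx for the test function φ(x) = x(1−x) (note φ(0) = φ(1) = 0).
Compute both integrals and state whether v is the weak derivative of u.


LHS = -1/6, RHS = -1/6. Yes, v = u' weakly.

u(x) = x + 2, classical derivative u'(x) = 1.
φ(x) = x(1−x), so φ'(x) = 1 - 2*x.
Note φ(0) = φ(1) = 0, so the boundary term u·φ vanishes.
LHS = ∫_0^1 u(x) φ'(x) dx = ∫_0^1 (-2*x^2 - 3*x + 2) dx. Term by term:
  ∫_0^1 -2*x^2 dx = -2/3;  ∫_0^1 -3*x dx = -3/2;  ∫_0^1 2 dx = 2.
Sum: -2/3 − 3/2 + 2 = -1/6.
So LHS = -1/6.
∫_0^1 v(x) φ(x) dx = ∫_0^1 (-x^2 + x) dx. Term by term:
  ∫_0^1 -x^2 dx = -1/3;  ∫_0^1 x dx = 1/2.
Sum: -1/3 + 1/2 = 1/6.
So RHS = -∫_0^1 v(x) φ(x) dx = -1/6.
LHS = RHS, so the identity holds for this test φ.
Moreover u is smooth here and v(x) = u'(x) = 1 pointwise, so the identity holds for every test function. Hence v is the weak derivative of u.


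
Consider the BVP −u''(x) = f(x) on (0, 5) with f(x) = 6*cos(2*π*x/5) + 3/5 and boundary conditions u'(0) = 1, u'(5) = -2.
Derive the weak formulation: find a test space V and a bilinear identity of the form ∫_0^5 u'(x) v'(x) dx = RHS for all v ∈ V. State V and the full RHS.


V = H^1(0, 5) (v unrestricted at boundary; u is determined up to an additive constant); weak form: ∫_0^5 u'v' dx = ∫_0^5 (6*cos(2*π*x/5) + 3/5) v dx − 2·v(5) − v(0) for all v ∈ V.

Multiply both sides by a test function v and integrate from 0 to 5:
  ∫_0^5 −u''(x) v(x) dx = ∫_0^5 f(x) v(x) dx.
Integrate the LHS by parts once:
  ∫_0^5 −u'' v dx = −[u'(x) v(x)]_0^5 + ∫_0^5 u'(x) v'(x) dx.
Thus ∫_0^5 u'(x) v'(x) dx = ∫_0^5 f(x) v(x) dx + [u'(x) v(x)]_0^5.
Choose V so that boundary terms are either known or forced to vanish.
u has inhomogeneous Neumann u'(0) = 1, u'(5) = -2. [u' v]_0^5 = (-2)·v(5) − (1)·v(0) = − 2·v(5) − v(0). Take V = H^1(0, 5); boundary term becomes part of RHS.
Weak formulation: find u (satisfying any essential BC) such that ∫_0^5 u'(x) v'(x) dx = ∫_0^5 f v dx − 2·v(5) − v(0) for all v ∈ V (Neumann data are natural BCs: they enter the RHS as boundary terms).
Substituting f(x) = 6*cos(2*π*x/5) + 3/5, the right-hand side is ∫_0^5 (6*cos(2*π*x/5) + 3/5) v dx − 2·v(5) − v(0).
Compatibility check (pure Neumann): taking v ≡ 1 ∈ V gives 0 = ∫_0^5 f dx + (-2) − (1), i.e. ∫_0^5 f dx must equal u'(0) − u'(5) = 3. Indeed ∫_0^5 (6*cos(2*π*x/5) + 3/5) dx = 3, so the data are compatible. The solution is then unique only up to an additive constant (fix it e.g. by requiring ∫_0^5 u dx = 0).


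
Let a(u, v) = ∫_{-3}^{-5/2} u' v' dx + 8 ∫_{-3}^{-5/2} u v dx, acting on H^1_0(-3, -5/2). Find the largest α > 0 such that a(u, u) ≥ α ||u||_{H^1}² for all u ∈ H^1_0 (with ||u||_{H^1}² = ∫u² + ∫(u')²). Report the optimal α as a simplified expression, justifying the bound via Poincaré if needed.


α = 1

Coercivity of a(·,·) on H^1_0(-3, -5/2) means a(u, u) ≥ α ||u||_{H^1}² for every u ∈ H^1_0.
The interval has length L = 1/2, and Poincaré/coercivity depend only on L. Here a(u, u) = ∫(u')² + (8)·∫u².
Here c = 8 ≥ 1, so a(u,u) = ∫(u')² + c∫u² ≥ ∫(u')² + ∫u² = ||u||_{H^1}², i.e. α = 1 works. No larger α is possible: a(u,u) ≥ α||u||_{H^1}² means (1−α)∫(u')² ≥ (α−c)∫u², and for the modes u_n = sin(nπ(x−x₀)/L) (x₀ the left endpoint) one has ∫u_n²/∫(u_n')² = (L/(nπ))² → 0, so a(u_n,u_n)/||u_n||_{H^1}² → 1. Hence the optimal constant is α = 1.
Therefore α = 1.


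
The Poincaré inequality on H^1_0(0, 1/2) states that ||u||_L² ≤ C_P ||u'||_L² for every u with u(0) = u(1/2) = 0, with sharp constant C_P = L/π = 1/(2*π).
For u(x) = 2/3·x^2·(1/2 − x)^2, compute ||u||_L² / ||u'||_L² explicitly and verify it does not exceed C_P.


||u||_L² / ||u'||_L² = sqrt(3)/12 < C_P = 1/(2*π).

u(x) = 2/3·x^2·(1/2 − x)^2, so u'(x) = x*(2*x - 1)*(4*x - 1)/3.
u(x) = 2/3·x^2·(1/2 − x)^2 vanishes at x = 0 and x = 1/2, so u ∈ H^1_0(0, 1/2). Differentiate via the product rule and integrate the resulting polynomials term by term.
  ∫_0^1/2 u² dx = ∫_0^1/2 (4*x^8/9 - 8*x^7/9 + 2*x^6/3 - 2*x^5/9 + x^4/36) dx. Term by term:
    ∫_0^1/2 4*x^8/9 dx = 1/10368;  ∫_0^1/2 -8*x^7/9 dx = -1/2304;  ∫_0^1/2 2*x^6/3 dx = 1/1344;
    ∫_0^1/2 -2*x^5/9 dx = -1/1728;  ∫_0^1/2 x^4/36 dx = 1/5760.
  Sum: 1/10368 − 1/2304 + 1/1344 − 1/1728 + 1/5760 = 1/725760.
  ∫_0^1/2 (u')² dx = ∫_0^1/2 (64*x^6/9 - 32*x^5/3 + 52*x^4/9 - 4*x^3/3 + x^2/9) dx. Term by term:
    ∫_0^1/2 64*x^6/9 dx = 1/126;  ∫_0^1/2 -32*x^5/3 dx = -1/36;  ∫_0^1/2 52*x^4/9 dx = 13/360;
    ∫_0^1/2 -4*x^3/3 dx = -1/48;  ∫_0^1/2 x^2/9 dx = 1/216.
  Sum: 1/126 − 1/36 + 13/360 − 1/48 + 1/216 = 1/15120.
∫_0^1/2 u² dx = 1/725760, so ||u||_L² = sqrt(35)/5040.
∫_0^1/2 (u')² dx = 1/15120, so ||u'||_L² = sqrt(105)/1260.
Ratio ||u||_L² / ||u'||_L² = sqrt(3)/12.
Sharp Poincaré constant on H^1_0(0, 1/2) is C_P = L/π = 1/(2*π), achieved by sin(2*π·x).
A polynomial bump cannot attain the sharp Poincaré constant (only the first sine eigenfunction does), so the ratio is strictly less than C_P, consistent with ||u||_L² ≤ C_P ||u'||_L².


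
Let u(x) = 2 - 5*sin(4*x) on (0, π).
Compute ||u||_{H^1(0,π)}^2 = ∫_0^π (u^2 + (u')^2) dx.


||u||_{H^1(0,π)}^2 = 433*π/2

u'(x) = -20*cos(4*x).
Expand u² and (u')² and integrate term by term on (0, π), using: for integers n ≥ 1, ∫_0^π sin²(nx) dx = ∫_0^π cos²(nx) dx = π/2; for n ≠ n', ∫_0^π sin(nx)sin(n'x) dx = ∫_0^π cos(nx)cos(n'x) dx = 0; and by product-to-sum, ∫_0^π sin(nx)cos(n'x) dx = ½∫_0^π [sin((n+n')x) + sin((n−n')x)] dx, which is 0 when n+n' is even and 2n/(n²−n'²) when n+n' is odd (it need not vanish on (0, π)). For the constant mode: ∫_0^π 1 dx = π, ∫_0^π cos(nx) dx = 0, ∫_0^π sin(nx) dx = (1−(−1)^n)/n.
  u² squared terms: (2)²·∫1 dx = 4·π = 4*π;  (-5)²·∫sin(4x)² dx = 25·π/2 = 25*π/2.
  u² cross terms: 2·(2)·(-5)·∫1·sin(4x) dx = -20·(0) = 0.
  So ∫_0^π u² dx = 4*π + 25*π/2 + 0 = 33*π/2.
  (u')² squared terms: (-20)²·∫cos(4x)² dx = 400·π/2 = 200*π.
  So ∫_0^π (u')² dx = 200*π.
||u||_{H^1}^2 = (33*π/2) + (200*π) = 433*π/2.


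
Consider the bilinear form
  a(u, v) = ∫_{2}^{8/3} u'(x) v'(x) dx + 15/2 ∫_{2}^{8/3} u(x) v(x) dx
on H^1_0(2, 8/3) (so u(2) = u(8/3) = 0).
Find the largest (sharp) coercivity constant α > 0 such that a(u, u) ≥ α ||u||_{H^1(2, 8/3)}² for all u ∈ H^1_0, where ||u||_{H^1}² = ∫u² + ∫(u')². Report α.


α = 1

Coercivity of a(·,·) on H^1_0(2, 8/3) means a(u, u) ≥ α ||u||_{H^1}² for every u ∈ H^1_0.
The interval has length L = 2/3, and Poincaré/coercivity depend only on L. Here a(u, u) = ∫(u')² + (15/2)·∫u².
Here c = 15/2 ≥ 1, so a(u,u) = ∫(u')² + c∫u² ≥ ∫(u')² + ∫u² = ||u||_{H^1}², i.e. α = 1 works. No larger α is possible: a(u,u) ≥ α||u||_{H^1}² means (1−α)∫(u')² ≥ (α−c)∫u², and for the modes u_n = sin(nπ(x−x₀)/L) (x₀ the left endpoint) one has ∫u_n²/∫(u_n')² = (L/(nπ))² → 0, so a(u_n,u_n)/||u_n||_{H^1}² → 1. Hence the optimal constant is α = 1.
Therefore α = 1.


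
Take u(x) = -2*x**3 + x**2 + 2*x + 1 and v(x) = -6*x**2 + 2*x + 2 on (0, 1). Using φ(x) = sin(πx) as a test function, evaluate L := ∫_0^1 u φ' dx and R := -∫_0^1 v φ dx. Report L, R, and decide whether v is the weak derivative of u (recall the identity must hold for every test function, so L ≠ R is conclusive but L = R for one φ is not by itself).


LHS = -24/π^3, RHS = -24/π^3. Yes, v = u' weakly.

u(x) = -2*x**3 + x**2 + 2*x + 1, classical derivative u'(x) = -6*x**2 + 2*x + 2.
φ(x) = sin(πx), so φ'(x) = π*cos(π*x).
Note φ(0) = φ(1) = 0, so the boundary term u·φ vanishes.
LHS = ∫_0^1 u(x) φ'(x) dx = ∫_0^1 (-2*π*x^3*cos(π*x) + π*x^2*cos(π*x) + 2*π*x*cos(π*x) + π*cos(π*x)) dx. Term by term:
  ∫_0^1 π*cos(π*x) dx = 0;  ∫_0^1 π*x^2*cos(π*x) dx = -2/π;  ∫_0^1 -2*π*x^3*cos(π*x) dx = -24/π^3 + 6/π;
  ∫_0^1 2*π*x*cos(π*x) dx = -4/π.
Sum: 0 − 2/π + -24/π^3 + 6/π − 4/π = -24/π^3.
So LHS = -24/π^3.
∫_0^1 v(x) φ(x) dx = ∫_0^1 (-6*x^2*sin(π*x) + 2*x*sin(π*x) + 2*sin(π*x)) dx. Term by term:
  ∫_0^1 2*sin(π*x) dx = 4/π;  ∫_0^1 -6*x^2*sin(π*x) dx = -6/π + 24/π^3;  ∫_0^1 2*x*sin(π*x) dx = 2/π.
Sum: 4/π + -6/π + 24/π^3 + 2/π = 24/π^3.
So RHS = -∫_0^1 v(x) φ(x) dx = -24/π^3.
LHS = RHS, so the identity holds for this test φ.
Moreover u is smooth here and v(x) = u'(x) = -6*x**2 + 2*x + 2 pointwise, so the identity holds for every test function. Hence v is the weak derivative of u.


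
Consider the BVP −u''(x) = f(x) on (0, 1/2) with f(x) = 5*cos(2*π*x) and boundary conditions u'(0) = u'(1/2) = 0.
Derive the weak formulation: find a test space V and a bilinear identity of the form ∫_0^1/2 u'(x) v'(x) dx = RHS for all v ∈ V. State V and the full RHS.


V = H^1(0, 1/2) (no boundary constraint on v; u is determined up to an additive constant); weak form: ∫_0^1/2 u'v' dx = ∫_0^1/2 (5*cos(2*π*x)) v dx for all v ∈ V.

Multiply both sides by a test function v and integrate from 0 to 1/2:
  ∫_0^1/2 −u''(x) v(x) dx = ∫_0^1/2 f(x) v(x) dx.
Integrate the LHS by parts once:
  ∫_0^1/2 −u'' v dx = −[u'(x) v(x)]_0^1/2 + ∫_0^1/2 u'(x) v'(x) dx.
Thus ∫_0^1/2 u'(x) v'(x) dx = ∫_0^1/2 f(x) v(x) dx + [u'(x) v(x)]_0^1/2.
Choose V so that boundary terms are either known or forced to vanish.
u has homogeneous Neumann: u'(0) = u'(1/2) = 0. So [u' v]_0^1/2 = 0·v(1/2) − 0·v(0) = 0 for any v; take V = H^1(0, 1/2).
Weak formulation: find u (satisfying any essential BC) such that ∫_0^1/2 u'(x) v'(x) dx = ∫_0^1/2 f v dx for all v ∈ V (homogeneous Neumann, so boundary terms vanish).
Substituting f(x) = 5*cos(2*π*x), the right-hand side is ∫_0^1/2 (5*cos(2*π*x)) v dx.
Compatibility check (pure Neumann): taking v ≡ 1 ∈ V gives 0 = ∫_0^1/2 f dx + (0) − (0), i.e. ∫_0^1/2 f dx must equal u'(0) − u'(1/2) = 0. Indeed ∫_0^1/2 (5*cos(2*π*x)) dx = 0, so the data are compatible. The solution is then unique only up to an additive constant (fix it e.g. by requiring ∫_0^1/2 u dx = 0).


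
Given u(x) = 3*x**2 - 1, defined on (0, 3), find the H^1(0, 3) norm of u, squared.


||u||_{H^1}^2 = 3552/5

The H^1 norm (squared) on an interval (0, L) is
  ||u||_{H^1}^2 = ∫_0^L u(x)^2 dx + ∫_0^L u'(x)^2 dx.
Compute u'(x) = 6*x.
Then u(x)^2 = 9*x**4 - 6*x**2 + 1 and u'(x)^2 = 36*x**2.
Integrate each monomial from 0 to 3 using ∫_0^3 c·x^n dx = c·3^(n+1)/(n+1):
  ∫_0^3 u(x)^2 dx = ∫_0^3 (9*x^4 - 6*x^2 + 1) dx. Term by term:
    ∫_0^3 9*x^4 dx = 2187/5;  ∫_0^3 -6*x^2 dx = -54;  ∫_0^3 1 dx = 3.
  Sum: 2187/5 − 54 + 3 = 1932/5.
  ∫_0^3 u'(x)^2 dx = ∫_0^3 (36*x^2) dx. Term by term:
    ∫_0^3 36*x^2 dx = 324.
Adding: ||u||_{H^1}^2 = 1932/5 + 324 = 3552/5.


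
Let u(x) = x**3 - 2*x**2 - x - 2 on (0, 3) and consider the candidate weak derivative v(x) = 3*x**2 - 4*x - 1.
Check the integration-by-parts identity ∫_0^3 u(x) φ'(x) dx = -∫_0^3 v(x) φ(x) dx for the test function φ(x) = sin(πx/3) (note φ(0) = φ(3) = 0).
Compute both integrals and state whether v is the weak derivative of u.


LHS = -39/π + 324/π^3, RHS = -39/π + 324/π^3. Yes, v = u' weakly.

u(x) = x**3 - 2*x**2 - x - 2, classical derivative u'(x) = 3*x**2 - 4*x - 1.
φ(x) = sin(πx/3), so φ'(x) = π*cos(π*x/3)/3.
Note φ(0) = φ(3) = 0, so the boundary term u·φ vanishes.
LHS = ∫_0^3 u(x) φ'(x) dx = ∫_0^3 (π*x^3*cos(π*x/3)/3 - 2*π*x^2*cos(π*x/3)/3 - π*x*cos(π*x/3)/3 - 2*π*cos(π*x/3)/3) dx. Term by term:
  ∫_0^3 -2*π*cos(π*x/3)/3 dx = 0;  ∫_0^3 -2*π*x^2*cos(π*x/3)/3 dx = 36/π;  ∫_0^3 -π*x*cos(π*x/3)/3 dx = 6/π;
  ∫_0^3 π*x^3*cos(π*x/3)/3 dx = -81/π + 324/π^3.
Sum: 0 + 36/π + 6/π + -81/π + 324/π^3 = -39/π + 324/π^3.
So LHS = -39/π + 324/π^3.
∫_0^3 v(x) φ(x) dx = ∫_0^3 (3*x^2*sin(π*x/3) - 4*x*sin(π*x/3) - sin(π*x/3)) dx. Term by term:
  ∫_0^3 -sin(π*x/3) dx = -6/π;  ∫_0^3 -4*x*sin(π*x/3) dx = -36/π;  ∫_0^3 3*x^2*sin(π*x/3) dx = -324/π^3 + 81/π.
Sum: -6/π − 36/π + -324/π^3 + 81/π = -324/π^3 + 39/π.
So RHS = -∫_0^3 v(x) φ(x) dx = -39/π + 324/π^3.
LHS = RHS, so the identity holds for this test φ.
Moreover u is smooth here and v(x) = u'(x) = 3*x**2 - 4*x - 1 pointwise, so the identity holds for every test function. Hence v is the weak derivative of u.


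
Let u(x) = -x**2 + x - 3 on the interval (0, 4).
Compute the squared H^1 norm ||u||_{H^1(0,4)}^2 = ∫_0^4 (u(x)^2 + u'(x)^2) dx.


||u||_{H^1}^2 = 4072/15

The H^1 norm (squared) on an interval (0, L) is
  ||u||_{H^1}^2 = ∫_0^L u(x)^2 dx + ∫_0^L u'(x)^2 dx.
Compute u'(x) = 1 - 2*x.
Then u(x)^2 = x**4 - 2*x**3 + 7*x**2 - 6*x + 9 and u'(x)^2 = 4*x**2 - 4*x + 1.
Integrate each monomial from 0 to 4 using ∫_0^4 c·x^n dx = c·4^(n+1)/(n+1):
  ∫_0^4 u(x)^2 dx = ∫_0^4 (x^4 - 2*x^3 + 7*x^2 - 6*x + 9) dx. Term by term:
    ∫_0^4 x^4 dx = 1024/5;  ∫_0^4 -2*x^3 dx = -128;  ∫_0^4 7*x^2 dx = 448/3;
    ∫_0^4 -6*x dx = -48;  ∫_0^4 9 dx = 36.
  Sum: 1024/5 − 128 + 448/3 − 48 + 36 = 3212/15.
  ∫_0^4 u'(x)^2 dx = ∫_0^4 (4*x^2 - 4*x + 1) dx. Term by term:
    ∫_0^4 4*x^2 dx = 256/3;  ∫_0^4 -4*x dx = -32;  ∫_0^4 1 dx = 4.
  Sum: 256/3 − 32 + 4 = 172/3.
Adding: ||u||_{H^1}^2 = 3212/15 + 172/3 = 4072/15.


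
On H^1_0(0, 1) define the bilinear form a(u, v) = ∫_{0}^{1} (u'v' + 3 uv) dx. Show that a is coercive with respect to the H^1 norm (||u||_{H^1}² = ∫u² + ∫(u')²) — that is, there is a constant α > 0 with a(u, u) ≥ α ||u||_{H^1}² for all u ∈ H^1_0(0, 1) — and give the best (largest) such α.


α = 1

Coercivity of a(·,·) on H^1_0(0, 1) means a(u, u) ≥ α ||u||_{H^1}² for every u ∈ H^1_0.
The interval has length L = 1, and Poincaré/coercivity depend only on L. Here a(u, u) = ∫(u')² + (3)·∫u².
Here c = 3 ≥ 1, so a(u,u) = ∫(u')² + c∫u² ≥ ∫(u')² + ∫u² = ||u||_{H^1}², i.e. α = 1 works. No larger α is possible: a(u,u) ≥ α||u||_{H^1}² means (1−α)∫(u')² ≥ (α−c)∫u², and for the modes u_n = sin(nπ(x−x₀)/L) (x₀ the left endpoint) one has ∫u_n²/∫(u_n')² = (L/(nπ))² → 0, so a(u_n,u_n)/||u_n||_{H^1}² → 1. Hence the optimal constant is α = 1.
Therefore α = 1.


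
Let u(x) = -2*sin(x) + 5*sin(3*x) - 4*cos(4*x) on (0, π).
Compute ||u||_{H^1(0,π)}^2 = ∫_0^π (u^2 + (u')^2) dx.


||u||_{H^1(0,π)}^2 = 57392/105 + 265*π

u'(x) = 16*sin(4*x) - 2*cos(x) + 15*cos(3*x).
Expand u² and (u')² and integrate term by term on (0, π), using: for integers n ≥ 1, ∫_0^π sin²(nx) dx = ∫_0^π cos²(nx) dx = π/2; for n ≠ n', ∫_0^π sin(nx)sin(n'x) dx = ∫_0^π cos(nx)cos(n'x) dx = 0; and by product-to-sum, ∫_0^π sin(nx)cos(n'x) dx = ½∫_0^π [sin((n+n')x) + sin((n−n')x)] dx, which is 0 when n+n' is even and 2n/(n²−n'²) when n+n' is odd (it need not vanish on (0, π)).
  u² squared terms: (-4)²·∫cos(4x)² dx = 16·π/2 = 8*π;  (-2)²·∫sin(x)² dx = 4·π/2 = 2*π;  (5)²·∫sin(3x)² dx = 25·π/2 = 25*π/2.
  u² cross terms: 2·(-4)·(-2)·∫cos(4x)·sin(x) dx = 16·(-2/15) = -32/15;  2·(-4)·(5)·∫cos(4x)·sin(3x) dx = -40·(-6/7) = 240/7;  2·(-2)·(5)·∫sin(x)·sin(3x) dx = -20·(0) = 0.
  So ∫_0^π u² dx = 8*π + 2*π + 25*π/2 − 32/15 + 240/7 + 0 = 3376/105 + 45*π/2.
  (u')² squared terms: (-2)²·∫cos(x)² dx = 4·π/2 = 2*π;  (15)²·∫cos(3x)² dx = 225·π/2 = 225*π/2;  (16)²·∫sin(4x)² dx = 256·π/2 = 128*π.
  (u')² cross terms: 2·(-2)·(15)·∫cos(x)·cos(3x) dx = -60·(0) = 0;  2·(-2)·(16)·∫cos(x)·sin(4x) dx = -64·(8/15) = -512/15;  2·(15)·(16)·∫cos(3x)·sin(4x) dx = 480·(8/7) = 3840/7.
  So ∫_0^π (u')² dx = 2*π + 225*π/2 + 128*π + 0 − 512/15 + 3840/7 = 54016/105 + 485*π/2.
||u||_{H^1}^2 = (3376/105 + 45*π/2) + (54016/105 + 485*π/2) = 57392/105 + 265*π.


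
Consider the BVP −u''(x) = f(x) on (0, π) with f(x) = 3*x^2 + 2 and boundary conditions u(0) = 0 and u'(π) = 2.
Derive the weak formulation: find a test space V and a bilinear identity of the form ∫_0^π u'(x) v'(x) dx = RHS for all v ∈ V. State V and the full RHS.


V = {v ∈ H^1(0, π) : v(0) = 0} (test functions vanish at x = 0 where u is specified); weak form: ∫_0^π u'v' dx = ∫_0^π (3*x^2 + 2) v dx + 2·v(π) for all v ∈ V.

Multiply both sides by a test function v and integrate from 0 to π:
  ∫_0^π −u''(x) v(x) dx = ∫_0^π f(x) v(x) dx.
Integrate the LHS by parts once:
  ∫_0^π −u'' v dx = −[u'(x) v(x)]_0^π + ∫_0^π u'(x) v'(x) dx.
Thus ∫_0^π u'(x) v'(x) dx = ∫_0^π f(x) v(x) dx + [u'(x) v(x)]_0^π.
Choose V so that boundary terms are either known or forced to vanish.
Mixed BC: u(0) = 0 (Dirichlet) and u'(π) = 2 (Neumann). Define V = {v ∈ H^1(0, π) : v(0) = 0}. Then [u' v]_0^π = u'(π)·v(π) − u'(0)·0 = 2·v(π).
Weak formulation: find u (satisfying any essential BC) such that ∫_0^π u'(x) v'(x) dx = ∫_0^π f v dx + 2·v(π) for all v ∈ V (Dirichlet at 0 absorbed into V; Neumann datum at x = π contributes the boundary term).
Substituting f(x) = 3*x^2 + 2, the right-hand side is ∫_0^π (3*x^2 + 2) v dx + 2·v(π).


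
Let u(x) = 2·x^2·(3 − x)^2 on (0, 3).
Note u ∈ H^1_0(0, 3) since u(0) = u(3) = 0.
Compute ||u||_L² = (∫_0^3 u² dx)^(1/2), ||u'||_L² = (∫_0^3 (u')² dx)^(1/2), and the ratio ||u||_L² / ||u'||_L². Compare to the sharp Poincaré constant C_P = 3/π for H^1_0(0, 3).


||u||_L² / ||u'||_L² = sqrt(3)/2 < C_P = 3/π.

u(x) = 2·x^2·(3 − x)^2, so u'(x) = 4*x*(x - 3)*(2*x - 3).
u(x) = 2·x^2·(3 − x)^2 vanishes at x = 0 and x = 3, so u ∈ H^1_0(0, 3). Differentiate via the product rule and integrate the resulting polynomials term by term.
  ∫_0^3 u² dx = ∫_0^3 (4*x^8 - 48*x^7 + 216*x^6 - 432*x^5 + 324*x^4) dx. Term by term:
    ∫_0^3 4*x^8 dx = 8748;  ∫_0^3 -48*x^7 dx = -39366;  ∫_0^3 216*x^6 dx = 472392/7;
    ∫_0^3 -432*x^5 dx = -52488;  ∫_0^3 324*x^4 dx = 78732/5.
  Sum: 8748 − 39366 + 472392/7 − 52488 + 78732/5 = 4374/35.
  ∫_0^3 (u')² dx = ∫_0^3 (64*x^6 - 576*x^5 + 1872*x^4 - 2592*x^3 + 1296*x^2) dx. Term by term:
    ∫_0^3 64*x^6 dx = 139968/7;  ∫_0^3 -576*x^5 dx = -69984;  ∫_0^3 1872*x^4 dx = 454896/5;
    ∫_0^3 -2592*x^3 dx = -52488;  ∫_0^3 1296*x^2 dx = 11664.
  Sum: 139968/7 − 69984 + 454896/5 − 52488 + 11664 = 5832/35.
∫_0^3 u² dx = 4374/35, so ||u||_L² = 27*sqrt(210)/35.
∫_0^3 (u')² dx = 5832/35, so ||u'||_L² = 54*sqrt(70)/35.
Ratio ||u||_L² / ||u'||_L² = sqrt(3)/2.
Sharp Poincaré constant on H^1_0(0, 3) is C_P = L/π = 3/π, achieved by sin(π/3·x).
A polynomial bump cannot attain the sharp Poincaré constant (only the first sine eigenfunction does), so the ratio is strictly less than C_P, consistent with ||u||_L² ≤ C_P ||u'||_L².


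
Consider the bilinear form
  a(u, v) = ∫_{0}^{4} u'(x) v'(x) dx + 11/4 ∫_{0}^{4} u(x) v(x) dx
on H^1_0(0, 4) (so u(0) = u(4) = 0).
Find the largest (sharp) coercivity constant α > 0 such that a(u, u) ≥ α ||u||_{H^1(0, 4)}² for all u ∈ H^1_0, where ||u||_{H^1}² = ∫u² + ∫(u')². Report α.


α = 1

Coercivity of a(·,·) on H^1_0(0, 4) means a(u, u) ≥ α ||u||_{H^1}² for every u ∈ H^1_0.
The interval has length L = 4, and Poincaré/coercivity depend only on L. Here a(u, u) = ∫(u')² + (11/4)·∫u².
Here c = 11/4 ≥ 1, so a(u,u) = ∫(u')² + c∫u² ≥ ∫(u')² + ∫u² = ||u||_{H^1}², i.e. α = 1 works. No larger α is possible: a(u,u) ≥ α||u||_{H^1}² means (1−α)∫(u')² ≥ (α−c)∫u², and for the modes u_n = sin(nπ(x−x₀)/L) (x₀ the left endpoint) one has ∫u_n²/∫(u_n')² = (L/(nπ))² → 0, so a(u_n,u_n)/||u_n||_{H^1}² → 1. Hence the optimal constant is α = 1.
Therefore α = 1.


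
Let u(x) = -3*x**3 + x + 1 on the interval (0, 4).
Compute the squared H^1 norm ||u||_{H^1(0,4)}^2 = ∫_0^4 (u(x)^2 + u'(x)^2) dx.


||u||_{H^1}^2 = 749752/21

The H^1 norm (squared) on an interval (0, L) is
  ||u||_{H^1}^2 = ∫_0^L u(x)^2 dx + ∫_0^L u'(x)^2 dx.
Compute u'(x) = 1 - 9*x**2.
Then u(x)^2 = 9*x**6 - 6*x**4 - 6*x**3 + x**2 + 2*x + 1 and u'(x)^2 = 81*x**4 - 18*x**2 + 1.
Integrate each monomial from 0 to 4 using ∫_0^4 c·x^n dx = c·4^(n+1)/(n+1):
  ∫_0^4 u(x)^2 dx = ∫_0^4 (9*x^6 - 6*x^4 - 6*x^3 + x^2 + 2*x + 1) dx. Term by term:
    ∫_0^4 9*x^6 dx = 147456/7;  ∫_0^4 -6*x^4 dx = -6144/5;  ∫_0^4 -6*x^3 dx = -384;
    ∫_0^4 x^2 dx = 64/3;  ∫_0^4 2*x dx = 16;  ∫_0^4 1 dx = 4.
  Sum: 147456/7 − 6144/5 − 384 + 64/3 + 16 + 4 = 2046836/105.
  ∫_0^4 u'(x)^2 dx = ∫_0^4 (81*x^4 - 18*x^2 + 1) dx. Term by term:
    ∫_0^4 81*x^4 dx = 82944/5;  ∫_0^4 -18*x^2 dx = -384;  ∫_0^4 1 dx = 4.
  Sum: 82944/5 − 384 + 4 = 81044/5.
Adding: ||u||_{H^1}^2 = 2046836/105 + 81044/5 = 749752/21.


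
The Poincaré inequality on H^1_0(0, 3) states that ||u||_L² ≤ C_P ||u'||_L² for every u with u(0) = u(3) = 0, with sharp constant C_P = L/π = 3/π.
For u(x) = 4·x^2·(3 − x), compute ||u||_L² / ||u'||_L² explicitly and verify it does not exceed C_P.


||u||_L² / ||u'||_L² = 3*sqrt(14)/14 < C_P = 3/π.

u(x) = 4·x^2·(3 − x), so u'(x) = 12*x*(2 - x).
u(x) = 4·x^2·(3 − x) vanishes at x = 0 and x = 3, so u ∈ H^1_0(0, 3). Differentiate via the product rule and integrate the resulting polynomials term by term.
  ∫_0^3 u² dx = ∫_0^3 (16*x^6 - 96*x^5 + 144*x^4) dx. Term by term:
    ∫_0^3 16*x^6 dx = 34992/7;  ∫_0^3 -96*x^5 dx = -11664;  ∫_0^3 144*x^4 dx = 34992/5.
  Sum: 34992/7 − 11664 + 34992/5 = 11664/35.
  ∫_0^3 (u')² dx = ∫_0^3 (144*x^4 - 576*x^3 + 576*x^2) dx. Term by term:
    ∫_0^3 144*x^4 dx = 34992/5;  ∫_0^3 -576*x^3 dx = -11664;  ∫_0^3 576*x^2 dx = 5184.
  Sum: 34992/5 − 11664 + 5184 = 2592/5.
∫_0^3 u² dx = 11664/35, so ||u||_L² = 108*sqrt(35)/35.
∫_0^3 (u')² dx = 2592/5, so ||u'||_L² = 36*sqrt(10)/5.
Ratio ||u||_L² / ||u'||_L² = 3*sqrt(14)/14.
Sharp Poincaré constant on H^1_0(0, 3) is C_P = L/π = 3/π, achieved by sin(π/3·x).
A polynomial bump cannot attain the sharp Poincaré constant (only the first sine eigenfunction does), so the ratio is strictly less than C_P, consistent with ||u||_L² ≤ C_P ||u'||_L².


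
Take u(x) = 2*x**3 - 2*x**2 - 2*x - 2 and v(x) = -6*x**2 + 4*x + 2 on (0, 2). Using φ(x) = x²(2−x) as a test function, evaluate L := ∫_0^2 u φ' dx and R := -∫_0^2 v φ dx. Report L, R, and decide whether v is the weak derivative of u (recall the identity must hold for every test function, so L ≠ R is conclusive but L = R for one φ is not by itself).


LHS = -56/15, RHS = 56/15. No, v is not the weak derivative of u.

u(x) = 2*x**3 - 2*x**2 - 2*x - 2, classical derivative u'(x) = 6*x**2 - 4*x - 2.
φ(x) = x²(2−x), so φ'(x) = x*(4 - 3*x).
Note φ(0) = φ(2) = 0, so the boundary term u·φ vanishes.
LHS = ∫_0^2 u(x) φ'(x) dx = ∫_0^2 (-6*x^5 + 14*x^4 - 2*x^3 - 2*x^2 - 8*x) dx. Term by term:
  ∫_0^2 -6*x^5 dx = -64;  ∫_0^2 14*x^4 dx = 448/5;  ∫_0^2 -2*x^3 dx = -8;
  ∫_0^2 -2*x^2 dx = -16/3;  ∫_0^2 -8*x dx = -16.
Sum: -64 + 448/5 − 8 − 16/3 − 16 = -56/15.
So LHS = -56/15.
∫_0^2 v(x) φ(x) dx = ∫_0^2 (6*x^5 - 16*x^4 + 6*x^3 + 4*x^2) dx. Term by term:
  ∫_0^2 6*x^5 dx = 64;  ∫_0^2 -16*x^4 dx = -512/5;  ∫_0^2 6*x^3 dx = 24;
  ∫_0^2 4*x^2 dx = 32/3.
Sum: 64 − 512/5 + 24 + 32/3 = -56/15.
So RHS = -∫_0^2 v(x) φ(x) dx = 56/15.
LHS − RHS = -112/15 ≠ 0, so the identity fails.
(For a valid weak derivative the identity must hold for EVERY test function, in particular this one. The failure shows v is NOT the weak derivative of u.)
Correct weak derivative would be u'(x) = 6*x**2 - 4*x - 2.


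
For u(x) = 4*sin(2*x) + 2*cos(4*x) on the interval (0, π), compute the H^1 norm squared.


||u||_{H^1(0,π)}^2 = 74*π

u'(x) = -8*sin(4*x) + 8*cos(2*x).
Expand u² and (u')² and integrate term by term on (0, π), using: for integers n ≥ 1, ∫_0^π sin²(nx) dx = ∫_0^π cos²(nx) dx = π/2; for n ≠ n', ∫_0^π sin(nx)sin(n'x) dx = ∫_0^π cos(nx)cos(n'x) dx = 0; and by product-to-sum, ∫_0^π sin(nx)cos(n'x) dx = ½∫_0^π [sin((n+n')x) + sin((n−n')x)] dx, which is 0 when n+n' is even and 2n/(n²−n'²) when n+n' is odd (it need not vanish on (0, π)).
  u² squared terms: (2)²·∫cos(4x)² dx = 4·π/2 = 2*π;  (4)²·∫sin(2x)² dx = 16·π/2 = 8*π.
  u² cross terms: 2·(2)·(4)·∫cos(4x)·sin(2x) dx = 16·(0) = 0.
  So ∫_0^π u² dx = 2*π + 8*π + 0 = 10*π.
  (u')² squared terms: (-8)²·∫sin(4x)² dx = 64·π/2 = 32*π;  (8)²·∫cos(2x)² dx = 64·π/2 = 32*π.
  (u')² cross terms: 2·(-8)·(8)·∫sin(4x)·cos(2x) dx = -128·(0) = 0.
  So ∫_0^π (u')² dx = 32*π + 32*π + 0 = 64*π.
||u||_{H^1}^2 = (10*π) + (64*π) = 74*π.


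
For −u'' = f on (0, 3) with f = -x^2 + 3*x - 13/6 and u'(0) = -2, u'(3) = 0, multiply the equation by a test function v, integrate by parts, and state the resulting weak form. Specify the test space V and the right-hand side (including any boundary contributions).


V = H^1(0, 3) (v unrestricted at boundary; u is determined up to an additive constant); weak form: ∫_0^3 u'v' dx = ∫_0^3 (-x^2 + 3*x - 13/6) v dx + 2·v(0) for all v ∈ V.

Multiply both sides by a test function v and integrate from 0 to 3:
  ∫_0^3 −u''(x) v(x) dx = ∫_0^3 f(x) v(x) dx.
Integrate the LHS by parts once:
  ∫_0^3 −u'' v dx = −[u'(x) v(x)]_0^3 + ∫_0^3 u'(x) v'(x) dx.
Thus ∫_0^3 u'(x) v'(x) dx = ∫_0^3 f(x) v(x) dx + [u'(x) v(x)]_0^3.
Choose V so that boundary terms are either known or forced to vanish.
u has inhomogeneous Neumann u'(0) = -2, u'(3) = 0. [u' v]_0^3 = (0)·v(3) − (-2)·v(0) = 2·v(0). Take V = H^1(0, 3); boundary term becomes part of RHS.
Weak formulation: find u (satisfying any essential BC) such that ∫_0^3 u'(x) v'(x) dx = ∫_0^3 f v dx + 2·v(0) for all v ∈ V (Neumann data are natural BCs: they enter the RHS as boundary terms).
Substituting f(x) = -x^2 + 3*x - 13/6, the right-hand side is ∫_0^3 (-x^2 + 3*x - 13/6) v dx + 2·v(0).
Compatibility check (pure Neumann): taking v ≡ 1 ∈ V gives 0 = ∫_0^3 f dx + (0) − (-2), i.e. ∫_0^3 f dx must equal u'(0) − u'(3) = -2. Indeed ∫_0^3 (-x^2 + 3*x - 13/6) dx = -2, so the data are compatible. The solution is then unique only up to an additive constant (fix it e.g. by requiring ∫_0^3 u dx = 0).


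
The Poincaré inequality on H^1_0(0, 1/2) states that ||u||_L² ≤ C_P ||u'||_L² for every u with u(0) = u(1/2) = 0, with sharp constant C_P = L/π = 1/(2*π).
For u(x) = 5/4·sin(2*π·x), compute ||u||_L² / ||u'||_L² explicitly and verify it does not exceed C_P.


||u||_L² / ||u'||_L² = 1/(2*π) = C_P.

u(x) = 5/4·sin(2*π·x), so u'(x) = 5*π*cos(2*π*x)/2.
Writing u(x) = A·sin(kπx/L) with A = 5/4 and k = 1, use ∫_0^L sin²(kπx/L) dx = L/2 and ∫_0^L cos²(kπx/L) dx = L/2.
u² = 25/16·sin²(2*π·x) and (u')² = 25*π^2/4·cos²(2*π·x), and each of sin², cos² integrates to L/2 = 1/4 over (0, 1/2).
∫_0^1/2 u² dx = 25/64, so ||u||_L² = 5/8.
∫_0^1/2 (u')² dx = 25*π^2/16, so ||u'||_L² = 5*π/4.
Ratio ||u||_L² / ||u'||_L² = 1/(2*π).
Sharp Poincaré constant on H^1_0(0, 1/2) is C_P = L/π = 1/(2*π), achieved by sin(2*π·x).
This is the k = 1 eigenfunction (up to amplitude), so the ratio equals the sharp Poincaré constant exactly.
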